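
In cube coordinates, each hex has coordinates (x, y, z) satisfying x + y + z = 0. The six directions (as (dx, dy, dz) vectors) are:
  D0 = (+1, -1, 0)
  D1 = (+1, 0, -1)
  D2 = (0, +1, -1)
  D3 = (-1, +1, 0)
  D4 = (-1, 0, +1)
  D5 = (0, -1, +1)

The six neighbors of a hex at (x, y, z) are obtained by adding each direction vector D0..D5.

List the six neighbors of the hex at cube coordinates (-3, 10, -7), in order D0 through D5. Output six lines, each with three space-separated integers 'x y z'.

Center: (-3, 10, -7). Add each direction:
  D0: (-3, 10, -7) + (1, -1, 0) = (-2, 9, -7)
  D1: (-3, 10, -7) + (1, 0, -1) = (-2, 10, -8)
  D2: (-3, 10, -7) + (0, 1, -1) = (-3, 11, -8)
  D3: (-3, 10, -7) + (-1, 1, 0) = (-4, 11, -7)
  D4: (-3, 10, -7) + (-1, 0, 1) = (-4, 10, -6)
  D5: (-3, 10, -7) + (0, -1, 1) = (-3, 9, -6)

Answer: -2 9 -7
-2 10 -8
-3 11 -8
-4 11 -7
-4 10 -6
-3 9 -6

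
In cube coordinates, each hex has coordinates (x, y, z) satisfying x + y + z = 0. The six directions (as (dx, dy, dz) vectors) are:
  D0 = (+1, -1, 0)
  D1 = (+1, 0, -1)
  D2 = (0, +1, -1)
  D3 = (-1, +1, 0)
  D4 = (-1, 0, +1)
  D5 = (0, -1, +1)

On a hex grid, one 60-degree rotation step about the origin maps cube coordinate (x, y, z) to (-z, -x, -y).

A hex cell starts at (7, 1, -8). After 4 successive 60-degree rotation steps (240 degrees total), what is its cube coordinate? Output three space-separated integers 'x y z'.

Start: (7, 1, -8)
Step 1: (7, 1, -8) -> (-(-8), -(7), -(1)) = (8, -7, -1)
Step 2: (8, -7, -1) -> (-(-1), -(8), -(-7)) = (1, -8, 7)
Step 3: (1, -8, 7) -> (-(7), -(1), -(-8)) = (-7, -1, 8)
Step 4: (-7, -1, 8) -> (-(8), -(-7), -(-1)) = (-8, 7, 1)

Answer: -8 7 1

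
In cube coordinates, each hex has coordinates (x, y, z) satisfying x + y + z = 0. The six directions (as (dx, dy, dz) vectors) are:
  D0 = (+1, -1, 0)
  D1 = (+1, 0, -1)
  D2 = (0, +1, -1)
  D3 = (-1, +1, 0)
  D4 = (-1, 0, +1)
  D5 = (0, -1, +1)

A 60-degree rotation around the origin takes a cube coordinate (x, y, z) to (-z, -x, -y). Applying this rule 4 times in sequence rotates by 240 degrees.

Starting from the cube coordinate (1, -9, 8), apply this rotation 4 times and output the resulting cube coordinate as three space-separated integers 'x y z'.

Start: (1, -9, 8)
Step 1: (1, -9, 8) -> (-(8), -(1), -(-9)) = (-8, -1, 9)
Step 2: (-8, -1, 9) -> (-(9), -(-8), -(-1)) = (-9, 8, 1)
Step 3: (-9, 8, 1) -> (-(1), -(-9), -(8)) = (-1, 9, -8)
Step 4: (-1, 9, -8) -> (-(-8), -(-1), -(9)) = (8, 1, -9)

Answer: 8 1 -9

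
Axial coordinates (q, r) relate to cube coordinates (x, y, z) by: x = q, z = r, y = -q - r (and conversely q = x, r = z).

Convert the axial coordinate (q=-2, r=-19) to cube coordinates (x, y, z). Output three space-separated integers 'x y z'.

x = q = -2
z = r = -19
y = -x - z = -(-2) - (-19) = 21

Answer: -2 21 -19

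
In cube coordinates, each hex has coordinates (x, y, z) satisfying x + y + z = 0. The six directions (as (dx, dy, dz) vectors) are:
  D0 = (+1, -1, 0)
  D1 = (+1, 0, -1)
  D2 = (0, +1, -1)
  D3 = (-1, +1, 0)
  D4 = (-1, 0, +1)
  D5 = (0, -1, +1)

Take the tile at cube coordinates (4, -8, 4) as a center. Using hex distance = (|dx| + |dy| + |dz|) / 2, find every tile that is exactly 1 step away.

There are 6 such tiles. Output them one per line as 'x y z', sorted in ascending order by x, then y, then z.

Answer: 3 -8 5
3 -7 4
4 -9 5
4 -7 3
5 -9 4
5 -8 3

Derivation:
Walk ring at distance 1 from (4, -8, 4):
Start at center + D4*1 = (3, -8, 5)
  hex 0: (3, -8, 5)
  hex 1: (4, -9, 5)
  hex 2: (5, -9, 4)
  hex 3: (5, -8, 3)
  hex 4: (4, -7, 3)
  hex 5: (3, -7, 4)
Sorted: 6 hexes.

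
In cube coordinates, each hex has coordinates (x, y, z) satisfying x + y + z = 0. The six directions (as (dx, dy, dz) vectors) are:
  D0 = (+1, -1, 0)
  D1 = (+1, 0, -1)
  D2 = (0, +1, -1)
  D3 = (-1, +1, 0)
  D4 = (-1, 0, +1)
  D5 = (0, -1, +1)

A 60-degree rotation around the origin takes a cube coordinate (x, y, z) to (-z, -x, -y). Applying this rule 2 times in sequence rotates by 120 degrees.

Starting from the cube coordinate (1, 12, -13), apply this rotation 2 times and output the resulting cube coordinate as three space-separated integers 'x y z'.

Start: (1, 12, -13)
Step 1: (1, 12, -13) -> (-(-13), -(1), -(12)) = (13, -1, -12)
Step 2: (13, -1, -12) -> (-(-12), -(13), -(-1)) = (12, -13, 1)

Answer: 12 -13 1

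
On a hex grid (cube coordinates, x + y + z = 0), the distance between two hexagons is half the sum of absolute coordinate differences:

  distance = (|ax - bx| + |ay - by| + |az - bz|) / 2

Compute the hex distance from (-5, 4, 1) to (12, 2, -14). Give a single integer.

|ax - bx| = |-5 - 12| = 17
|ay - by| = |4 - 2| = 2
|az - bz| = |1 - (-14)| = 15
distance = (17 + 2 + 15) / 2 = 34 / 2 = 17

Answer: 17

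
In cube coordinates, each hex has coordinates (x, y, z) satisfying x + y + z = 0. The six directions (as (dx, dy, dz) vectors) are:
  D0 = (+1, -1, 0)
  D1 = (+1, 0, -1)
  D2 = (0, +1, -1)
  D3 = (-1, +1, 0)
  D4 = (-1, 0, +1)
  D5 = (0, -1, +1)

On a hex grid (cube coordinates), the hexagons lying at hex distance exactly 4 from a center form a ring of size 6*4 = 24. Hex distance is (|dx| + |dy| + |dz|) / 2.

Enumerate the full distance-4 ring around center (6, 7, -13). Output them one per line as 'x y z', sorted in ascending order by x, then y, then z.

Walk ring at distance 4 from (6, 7, -13):
Start at center + D4*4 = (2, 7, -9)
  hex 0: (2, 7, -9)
  hex 1: (3, 6, -9)
  hex 2: (4, 5, -9)
  hex 3: (5, 4, -9)
  hex 4: (6, 3, -9)
  hex 5: (7, 3, -10)
  hex 6: (8, 3, -11)
  hex 7: (9, 3, -12)
  hex 8: (10, 3, -13)
  hex 9: (10, 4, -14)
  hex 10: (10, 5, -15)
  hex 11: (10, 6, -16)
  hex 12: (10, 7, -17)
  hex 13: (9, 8, -17)
  hex 14: (8, 9, -17)
  hex 15: (7, 10, -17)
  hex 16: (6, 11, -17)
  hex 17: (5, 11, -16)
  hex 18: (4, 11, -15)
  hex 19: (3, 11, -14)
  hex 20: (2, 11, -13)
  hex 21: (2, 10, -12)
  hex 22: (2, 9, -11)
  hex 23: (2, 8, -10)
Sorted: 24 hexes.

Answer: 2 7 -9
2 8 -10
2 9 -11
2 10 -12
2 11 -13
3 6 -9
3 11 -14
4 5 -9
4 11 -15
5 4 -9
5 11 -16
6 3 -9
6 11 -17
7 3 -10
7 10 -17
8 3 -11
8 9 -17
9 3 -12
9 8 -17
10 3 -13
10 4 -14
10 5 -15
10 6 -16
10 7 -17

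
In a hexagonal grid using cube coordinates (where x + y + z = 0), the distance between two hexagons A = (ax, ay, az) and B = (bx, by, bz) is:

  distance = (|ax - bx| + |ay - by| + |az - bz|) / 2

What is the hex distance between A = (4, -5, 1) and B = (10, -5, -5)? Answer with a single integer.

Answer: 6

Derivation:
|ax - bx| = |4 - 10| = 6
|ay - by| = |-5 - (-5)| = 0
|az - bz| = |1 - (-5)| = 6
distance = (6 + 0 + 6) / 2 = 12 / 2 = 6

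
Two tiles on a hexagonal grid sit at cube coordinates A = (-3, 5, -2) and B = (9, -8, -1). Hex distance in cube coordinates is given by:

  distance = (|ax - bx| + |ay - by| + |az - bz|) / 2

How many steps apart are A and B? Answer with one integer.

|ax - bx| = |-3 - 9| = 12
|ay - by| = |5 - (-8)| = 13
|az - bz| = |-2 - (-1)| = 1
distance = (12 + 13 + 1) / 2 = 26 / 2 = 13

Answer: 13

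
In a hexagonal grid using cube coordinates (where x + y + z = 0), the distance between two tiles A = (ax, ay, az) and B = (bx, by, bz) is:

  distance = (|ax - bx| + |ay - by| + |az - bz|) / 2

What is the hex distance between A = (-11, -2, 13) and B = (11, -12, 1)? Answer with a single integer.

|ax - bx| = |-11 - 11| = 22
|ay - by| = |-2 - (-12)| = 10
|az - bz| = |13 - 1| = 12
distance = (22 + 10 + 12) / 2 = 44 / 2 = 22

Answer: 22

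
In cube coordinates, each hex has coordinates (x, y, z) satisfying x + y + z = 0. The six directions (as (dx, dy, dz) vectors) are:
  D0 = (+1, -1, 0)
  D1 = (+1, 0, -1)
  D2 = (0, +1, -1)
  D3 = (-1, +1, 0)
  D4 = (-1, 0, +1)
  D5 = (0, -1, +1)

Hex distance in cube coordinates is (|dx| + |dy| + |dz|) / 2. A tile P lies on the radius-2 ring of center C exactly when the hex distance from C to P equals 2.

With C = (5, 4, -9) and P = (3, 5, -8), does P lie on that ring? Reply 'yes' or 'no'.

|px - cx| = |3 - 5| = 2
|py - cy| = |5 - 4| = 1
|pz - cz| = |-8 - (-9)| = 1
distance = (2+1+1)/2 = 4/2 = 2
radius = 2; distance == radius -> yes

Answer: yes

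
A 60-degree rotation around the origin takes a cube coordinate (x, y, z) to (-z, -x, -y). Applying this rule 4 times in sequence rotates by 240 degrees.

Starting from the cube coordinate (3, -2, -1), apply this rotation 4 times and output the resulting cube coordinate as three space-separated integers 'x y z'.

Answer: -1 3 -2

Derivation:
Start: (3, -2, -1)
Step 1: (3, -2, -1) -> (-(-1), -(3), -(-2)) = (1, -3, 2)
Step 2: (1, -3, 2) -> (-(2), -(1), -(-3)) = (-2, -1, 3)
Step 3: (-2, -1, 3) -> (-(3), -(-2), -(-1)) = (-3, 2, 1)
Step 4: (-3, 2, 1) -> (-(1), -(-3), -(2)) = (-1, 3, -2)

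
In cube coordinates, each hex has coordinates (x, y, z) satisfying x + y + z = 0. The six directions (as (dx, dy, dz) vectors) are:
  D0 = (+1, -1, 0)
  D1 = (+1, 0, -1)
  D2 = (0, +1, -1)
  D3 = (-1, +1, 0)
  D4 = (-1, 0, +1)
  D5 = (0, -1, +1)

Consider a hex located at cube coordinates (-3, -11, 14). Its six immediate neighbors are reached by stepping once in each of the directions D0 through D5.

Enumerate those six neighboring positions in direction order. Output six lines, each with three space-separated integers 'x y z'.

Center: (-3, -11, 14). Add each direction:
  D0: (-3, -11, 14) + (1, -1, 0) = (-2, -12, 14)
  D1: (-3, -11, 14) + (1, 0, -1) = (-2, -11, 13)
  D2: (-3, -11, 14) + (0, 1, -1) = (-3, -10, 13)
  D3: (-3, -11, 14) + (-1, 1, 0) = (-4, -10, 14)
  D4: (-3, -11, 14) + (-1, 0, 1) = (-4, -11, 15)
  D5: (-3, -11, 14) + (0, -1, 1) = (-3, -12, 15)

Answer: -2 -12 14
-2 -11 13
-3 -10 13
-4 -10 14
-4 -11 15
-3 -12 15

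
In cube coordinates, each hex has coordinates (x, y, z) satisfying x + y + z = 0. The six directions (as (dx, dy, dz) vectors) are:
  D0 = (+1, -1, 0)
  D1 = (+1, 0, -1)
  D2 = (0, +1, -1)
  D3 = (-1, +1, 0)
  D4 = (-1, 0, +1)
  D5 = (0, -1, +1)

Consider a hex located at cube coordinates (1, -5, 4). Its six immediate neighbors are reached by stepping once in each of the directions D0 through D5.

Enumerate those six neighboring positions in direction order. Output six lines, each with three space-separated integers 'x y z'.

Center: (1, -5, 4). Add each direction:
  D0: (1, -5, 4) + (1, -1, 0) = (2, -6, 4)
  D1: (1, -5, 4) + (1, 0, -1) = (2, -5, 3)
  D2: (1, -5, 4) + (0, 1, -1) = (1, -4, 3)
  D3: (1, -5, 4) + (-1, 1, 0) = (0, -4, 4)
  D4: (1, -5, 4) + (-1, 0, 1) = (0, -5, 5)
  D5: (1, -5, 4) + (0, -1, 1) = (1, -6, 5)

Answer: 2 -6 4
2 -5 3
1 -4 3
0 -4 4
0 -5 5
1 -6 5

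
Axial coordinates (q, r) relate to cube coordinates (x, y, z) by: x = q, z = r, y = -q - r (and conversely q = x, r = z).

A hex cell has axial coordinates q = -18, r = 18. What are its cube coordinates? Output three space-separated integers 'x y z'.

Answer: -18 0 18

Derivation:
x = q = -18
z = r = 18
y = -x - z = -(-18) - (18) = 0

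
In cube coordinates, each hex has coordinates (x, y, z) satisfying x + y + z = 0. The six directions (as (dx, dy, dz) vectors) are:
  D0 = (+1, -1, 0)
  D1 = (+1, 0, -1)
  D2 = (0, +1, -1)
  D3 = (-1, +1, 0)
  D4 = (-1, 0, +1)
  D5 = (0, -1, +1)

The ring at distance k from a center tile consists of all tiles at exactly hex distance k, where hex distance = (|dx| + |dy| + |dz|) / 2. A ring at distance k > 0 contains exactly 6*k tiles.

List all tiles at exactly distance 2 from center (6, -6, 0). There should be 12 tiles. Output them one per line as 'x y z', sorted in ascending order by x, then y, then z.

Walk ring at distance 2 from (6, -6, 0):
Start at center + D4*2 = (4, -6, 2)
  hex 0: (4, -6, 2)
  hex 1: (5, -7, 2)
  hex 2: (6, -8, 2)
  hex 3: (7, -8, 1)
  hex 4: (8, -8, 0)
  hex 5: (8, -7, -1)
  hex 6: (8, -6, -2)
  hex 7: (7, -5, -2)
  hex 8: (6, -4, -2)
  hex 9: (5, -4, -1)
  hex 10: (4, -4, 0)
  hex 11: (4, -5, 1)
Sorted: 12 hexes.

Answer: 4 -6 2
4 -5 1
4 -4 0
5 -7 2
5 -4 -1
6 -8 2
6 -4 -2
7 -8 1
7 -5 -2
8 -8 0
8 -7 -1
8 -6 -2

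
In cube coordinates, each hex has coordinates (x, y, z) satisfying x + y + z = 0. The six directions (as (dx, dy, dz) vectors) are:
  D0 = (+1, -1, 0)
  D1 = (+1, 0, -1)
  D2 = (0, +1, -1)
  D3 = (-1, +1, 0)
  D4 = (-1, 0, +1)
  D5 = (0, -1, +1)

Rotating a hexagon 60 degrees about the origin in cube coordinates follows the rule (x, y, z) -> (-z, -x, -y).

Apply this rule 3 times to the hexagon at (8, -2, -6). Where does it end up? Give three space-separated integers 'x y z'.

Answer: -8 2 6

Derivation:
Start: (8, -2, -6)
Step 1: (8, -2, -6) -> (-(-6), -(8), -(-2)) = (6, -8, 2)
Step 2: (6, -8, 2) -> (-(2), -(6), -(-8)) = (-2, -6, 8)
Step 3: (-2, -6, 8) -> (-(8), -(-2), -(-6)) = (-8, 2, 6)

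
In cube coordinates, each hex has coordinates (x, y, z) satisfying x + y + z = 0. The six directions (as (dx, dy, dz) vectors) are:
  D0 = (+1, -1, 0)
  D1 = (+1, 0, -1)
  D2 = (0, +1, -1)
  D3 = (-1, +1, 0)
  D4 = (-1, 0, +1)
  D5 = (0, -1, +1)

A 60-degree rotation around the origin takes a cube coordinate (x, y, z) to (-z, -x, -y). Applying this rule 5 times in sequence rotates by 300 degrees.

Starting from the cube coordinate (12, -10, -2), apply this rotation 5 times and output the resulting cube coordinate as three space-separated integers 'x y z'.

Answer: 10 2 -12

Derivation:
Start: (12, -10, -2)
Step 1: (12, -10, -2) -> (-(-2), -(12), -(-10)) = (2, -12, 10)
Step 2: (2, -12, 10) -> (-(10), -(2), -(-12)) = (-10, -2, 12)
Step 3: (-10, -2, 12) -> (-(12), -(-10), -(-2)) = (-12, 10, 2)
Step 4: (-12, 10, 2) -> (-(2), -(-12), -(10)) = (-2, 12, -10)
Step 5: (-2, 12, -10) -> (-(-10), -(-2), -(12)) = (10, 2, -12)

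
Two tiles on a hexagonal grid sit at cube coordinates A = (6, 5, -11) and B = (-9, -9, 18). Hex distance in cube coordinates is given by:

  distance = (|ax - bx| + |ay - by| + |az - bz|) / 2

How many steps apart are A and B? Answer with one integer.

Answer: 29

Derivation:
|ax - bx| = |6 - (-9)| = 15
|ay - by| = |5 - (-9)| = 14
|az - bz| = |-11 - 18| = 29
distance = (15 + 14 + 29) / 2 = 58 / 2 = 29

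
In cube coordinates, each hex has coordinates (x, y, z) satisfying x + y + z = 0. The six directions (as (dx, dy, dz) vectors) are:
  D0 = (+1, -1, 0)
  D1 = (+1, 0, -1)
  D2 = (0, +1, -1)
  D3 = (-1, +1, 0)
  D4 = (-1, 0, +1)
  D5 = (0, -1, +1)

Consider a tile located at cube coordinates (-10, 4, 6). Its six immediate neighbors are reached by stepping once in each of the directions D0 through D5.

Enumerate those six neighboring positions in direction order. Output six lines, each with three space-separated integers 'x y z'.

Center: (-10, 4, 6). Add each direction:
  D0: (-10, 4, 6) + (1, -1, 0) = (-9, 3, 6)
  D1: (-10, 4, 6) + (1, 0, -1) = (-9, 4, 5)
  D2: (-10, 4, 6) + (0, 1, -1) = (-10, 5, 5)
  D3: (-10, 4, 6) + (-1, 1, 0) = (-11, 5, 6)
  D4: (-10, 4, 6) + (-1, 0, 1) = (-11, 4, 7)
  D5: (-10, 4, 6) + (0, -1, 1) = (-10, 3, 7)

Answer: -9 3 6
-9 4 5
-10 5 5
-11 5 6
-11 4 7
-10 3 7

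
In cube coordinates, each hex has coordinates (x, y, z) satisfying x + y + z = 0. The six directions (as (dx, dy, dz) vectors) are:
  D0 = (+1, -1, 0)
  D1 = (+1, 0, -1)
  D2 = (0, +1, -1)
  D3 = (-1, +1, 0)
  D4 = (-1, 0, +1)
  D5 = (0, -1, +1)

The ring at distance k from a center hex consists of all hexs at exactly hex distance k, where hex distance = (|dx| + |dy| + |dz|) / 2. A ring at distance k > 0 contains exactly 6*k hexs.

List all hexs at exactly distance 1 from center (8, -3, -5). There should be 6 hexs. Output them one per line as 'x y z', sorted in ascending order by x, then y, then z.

Answer: 7 -3 -4
7 -2 -5
8 -4 -4
8 -2 -6
9 -4 -5
9 -3 -6

Derivation:
Walk ring at distance 1 from (8, -3, -5):
Start at center + D4*1 = (7, -3, -4)
  hex 0: (7, -3, -4)
  hex 1: (8, -4, -4)
  hex 2: (9, -4, -5)
  hex 3: (9, -3, -6)
  hex 4: (8, -2, -6)
  hex 5: (7, -2, -5)
Sorted: 6 hexes.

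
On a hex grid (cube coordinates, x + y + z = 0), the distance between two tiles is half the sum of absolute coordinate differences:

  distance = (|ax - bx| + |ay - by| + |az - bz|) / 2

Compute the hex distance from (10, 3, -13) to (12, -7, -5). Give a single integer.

|ax - bx| = |10 - 12| = 2
|ay - by| = |3 - (-7)| = 10
|az - bz| = |-13 - (-5)| = 8
distance = (2 + 10 + 8) / 2 = 20 / 2 = 10

Answer: 10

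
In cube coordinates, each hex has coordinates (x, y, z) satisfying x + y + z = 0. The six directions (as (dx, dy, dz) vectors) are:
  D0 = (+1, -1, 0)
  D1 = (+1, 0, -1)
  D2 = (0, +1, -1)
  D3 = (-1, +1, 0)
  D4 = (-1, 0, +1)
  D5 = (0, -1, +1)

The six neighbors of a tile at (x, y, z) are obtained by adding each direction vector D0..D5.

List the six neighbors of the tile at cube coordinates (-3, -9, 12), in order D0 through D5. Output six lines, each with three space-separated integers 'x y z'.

Center: (-3, -9, 12). Add each direction:
  D0: (-3, -9, 12) + (1, -1, 0) = (-2, -10, 12)
  D1: (-3, -9, 12) + (1, 0, -1) = (-2, -9, 11)
  D2: (-3, -9, 12) + (0, 1, -1) = (-3, -8, 11)
  D3: (-3, -9, 12) + (-1, 1, 0) = (-4, -8, 12)
  D4: (-3, -9, 12) + (-1, 0, 1) = (-4, -9, 13)
  D5: (-3, -9, 12) + (0, -1, 1) = (-3, -10, 13)

Answer: -2 -10 12
-2 -9 11
-3 -8 11
-4 -8 12
-4 -9 13
-3 -10 13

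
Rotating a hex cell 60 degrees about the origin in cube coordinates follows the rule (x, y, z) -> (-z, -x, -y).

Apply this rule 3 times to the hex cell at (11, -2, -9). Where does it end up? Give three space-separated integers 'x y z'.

Answer: -11 2 9

Derivation:
Start: (11, -2, -9)
Step 1: (11, -2, -9) -> (-(-9), -(11), -(-2)) = (9, -11, 2)
Step 2: (9, -11, 2) -> (-(2), -(9), -(-11)) = (-2, -9, 11)
Step 3: (-2, -9, 11) -> (-(11), -(-2), -(-9)) = (-11, 2, 9)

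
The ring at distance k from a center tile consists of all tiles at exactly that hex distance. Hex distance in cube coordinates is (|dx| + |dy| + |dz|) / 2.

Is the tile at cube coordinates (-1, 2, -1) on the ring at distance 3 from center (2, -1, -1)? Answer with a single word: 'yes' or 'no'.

|px - cx| = |-1 - 2| = 3
|py - cy| = |2 - (-1)| = 3
|pz - cz| = |-1 - (-1)| = 0
distance = (3+3+0)/2 = 6/2 = 3
radius = 3; distance == radius -> yes

Answer: yes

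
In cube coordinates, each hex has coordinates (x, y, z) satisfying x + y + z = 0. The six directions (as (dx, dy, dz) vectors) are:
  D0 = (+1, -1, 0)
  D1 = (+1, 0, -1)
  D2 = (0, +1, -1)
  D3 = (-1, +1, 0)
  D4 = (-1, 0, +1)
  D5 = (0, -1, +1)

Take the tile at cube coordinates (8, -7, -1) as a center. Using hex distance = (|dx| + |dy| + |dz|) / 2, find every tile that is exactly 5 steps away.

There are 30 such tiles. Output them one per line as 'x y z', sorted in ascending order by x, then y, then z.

Answer: 3 -7 4
3 -6 3
3 -5 2
3 -4 1
3 -3 0
3 -2 -1
4 -8 4
4 -2 -2
5 -9 4
5 -2 -3
6 -10 4
6 -2 -4
7 -11 4
7 -2 -5
8 -12 4
8 -2 -6
9 -12 3
9 -3 -6
10 -12 2
10 -4 -6
11 -12 1
11 -5 -6
12 -12 0
12 -6 -6
13 -12 -1
13 -11 -2
13 -10 -3
13 -9 -4
13 -8 -5
13 -7 -6

Derivation:
Walk ring at distance 5 from (8, -7, -1):
Start at center + D4*5 = (3, -7, 4)
  hex 0: (3, -7, 4)
  hex 1: (4, -8, 4)
  hex 2: (5, -9, 4)
  hex 3: (6, -10, 4)
  hex 4: (7, -11, 4)
  hex 5: (8, -12, 4)
  hex 6: (9, -12, 3)
  hex 7: (10, -12, 2)
  hex 8: (11, -12, 1)
  hex 9: (12, -12, 0)
  hex 10: (13, -12, -1)
  hex 11: (13, -11, -2)
  hex 12: (13, -10, -3)
  hex 13: (13, -9, -4)
  hex 14: (13, -8, -5)
  hex 15: (13, -7, -6)
  hex 16: (12, -6, -6)
  hex 17: (11, -5, -6)
  hex 18: (10, -4, -6)
  hex 19: (9, -3, -6)
  hex 20: (8, -2, -6)
  hex 21: (7, -2, -5)
  hex 22: (6, -2, -4)
  hex 23: (5, -2, -3)
  hex 24: (4, -2, -2)
  hex 25: (3, -2, -1)
  hex 26: (3, -3, 0)
  hex 27: (3, -4, 1)
  hex 28: (3, -5, 2)
  hex 29: (3, -6, 3)
Sorted: 30 hexes.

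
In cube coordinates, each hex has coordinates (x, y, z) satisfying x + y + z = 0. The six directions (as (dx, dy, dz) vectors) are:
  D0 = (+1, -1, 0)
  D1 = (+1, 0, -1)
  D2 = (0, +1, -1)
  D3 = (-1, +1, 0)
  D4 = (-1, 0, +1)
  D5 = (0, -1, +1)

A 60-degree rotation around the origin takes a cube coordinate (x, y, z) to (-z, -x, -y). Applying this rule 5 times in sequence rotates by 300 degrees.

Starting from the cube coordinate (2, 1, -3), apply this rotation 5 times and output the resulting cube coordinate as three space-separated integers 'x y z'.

Answer: -1 3 -2

Derivation:
Start: (2, 1, -3)
Step 1: (2, 1, -3) -> (-(-3), -(2), -(1)) = (3, -2, -1)
Step 2: (3, -2, -1) -> (-(-1), -(3), -(-2)) = (1, -3, 2)
Step 3: (1, -3, 2) -> (-(2), -(1), -(-3)) = (-2, -1, 3)
Step 4: (-2, -1, 3) -> (-(3), -(-2), -(-1)) = (-3, 2, 1)
Step 5: (-3, 2, 1) -> (-(1), -(-3), -(2)) = (-1, 3, -2)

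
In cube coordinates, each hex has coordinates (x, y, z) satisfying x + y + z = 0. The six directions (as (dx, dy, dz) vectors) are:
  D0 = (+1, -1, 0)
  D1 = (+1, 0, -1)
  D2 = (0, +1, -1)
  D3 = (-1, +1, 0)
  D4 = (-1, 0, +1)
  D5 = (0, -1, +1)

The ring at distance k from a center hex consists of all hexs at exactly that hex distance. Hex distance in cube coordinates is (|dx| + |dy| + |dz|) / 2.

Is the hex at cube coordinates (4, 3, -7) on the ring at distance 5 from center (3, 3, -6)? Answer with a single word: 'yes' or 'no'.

Answer: no

Derivation:
|px - cx| = |4 - 3| = 1
|py - cy| = |3 - 3| = 0
|pz - cz| = |-7 - (-6)| = 1
distance = (1+0+1)/2 = 2/2 = 1
radius = 5; distance != radius -> no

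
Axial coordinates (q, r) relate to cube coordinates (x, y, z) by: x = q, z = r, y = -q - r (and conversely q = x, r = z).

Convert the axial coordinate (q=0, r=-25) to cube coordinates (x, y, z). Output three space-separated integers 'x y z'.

x = q = 0
z = r = -25
y = -x - z = -(0) - (-25) = 25

Answer: 0 25 -25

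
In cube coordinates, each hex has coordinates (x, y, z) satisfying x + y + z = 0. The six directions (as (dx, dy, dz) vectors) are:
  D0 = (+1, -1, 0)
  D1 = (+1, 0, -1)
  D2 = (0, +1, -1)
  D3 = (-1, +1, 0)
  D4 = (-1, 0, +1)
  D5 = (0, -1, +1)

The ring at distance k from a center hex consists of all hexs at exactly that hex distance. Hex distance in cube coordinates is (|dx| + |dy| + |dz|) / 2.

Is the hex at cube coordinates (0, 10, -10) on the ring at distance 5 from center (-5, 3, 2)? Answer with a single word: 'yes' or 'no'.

Answer: no

Derivation:
|px - cx| = |0 - (-5)| = 5
|py - cy| = |10 - 3| = 7
|pz - cz| = |-10 - 2| = 12
distance = (5+7+12)/2 = 24/2 = 12
radius = 5; distance != radius -> no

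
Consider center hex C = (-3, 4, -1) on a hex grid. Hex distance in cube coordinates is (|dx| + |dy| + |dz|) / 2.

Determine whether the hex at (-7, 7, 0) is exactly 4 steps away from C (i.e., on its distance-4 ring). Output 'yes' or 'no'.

Answer: yes

Derivation:
|px - cx| = |-7 - (-3)| = 4
|py - cy| = |7 - 4| = 3
|pz - cz| = |0 - (-1)| = 1
distance = (4+3+1)/2 = 8/2 = 4
radius = 4; distance == radius -> yes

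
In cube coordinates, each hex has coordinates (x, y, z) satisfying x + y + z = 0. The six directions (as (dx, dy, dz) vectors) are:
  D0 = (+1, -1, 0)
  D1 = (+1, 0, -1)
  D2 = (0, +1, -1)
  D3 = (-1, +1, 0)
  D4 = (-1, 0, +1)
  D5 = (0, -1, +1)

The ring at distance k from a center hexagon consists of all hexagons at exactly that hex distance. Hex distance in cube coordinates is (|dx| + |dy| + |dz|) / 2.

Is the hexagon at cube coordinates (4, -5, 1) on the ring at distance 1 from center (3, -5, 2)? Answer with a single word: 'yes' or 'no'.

Answer: yes

Derivation:
|px - cx| = |4 - 3| = 1
|py - cy| = |-5 - (-5)| = 0
|pz - cz| = |1 - 2| = 1
distance = (1+0+1)/2 = 2/2 = 1
radius = 1; distance == radius -> yes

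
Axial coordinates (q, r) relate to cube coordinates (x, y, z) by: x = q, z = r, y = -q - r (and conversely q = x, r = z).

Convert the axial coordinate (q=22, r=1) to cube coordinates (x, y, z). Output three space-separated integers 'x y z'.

x = q = 22
z = r = 1
y = -x - z = -(22) - (1) = -23

Answer: 22 -23 1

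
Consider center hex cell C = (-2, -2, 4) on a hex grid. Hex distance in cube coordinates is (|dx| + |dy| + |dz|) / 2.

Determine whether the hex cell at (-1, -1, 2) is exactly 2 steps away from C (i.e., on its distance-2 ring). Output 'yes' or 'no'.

Answer: yes

Derivation:
|px - cx| = |-1 - (-2)| = 1
|py - cy| = |-1 - (-2)| = 1
|pz - cz| = |2 - 4| = 2
distance = (1+1+2)/2 = 4/2 = 2
radius = 2; distance == radius -> yes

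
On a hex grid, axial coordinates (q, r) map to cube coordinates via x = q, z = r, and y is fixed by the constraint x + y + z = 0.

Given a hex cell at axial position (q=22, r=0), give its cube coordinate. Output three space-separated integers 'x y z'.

x = q = 22
z = r = 0
y = -x - z = -(22) - (0) = -22

Answer: 22 -22 0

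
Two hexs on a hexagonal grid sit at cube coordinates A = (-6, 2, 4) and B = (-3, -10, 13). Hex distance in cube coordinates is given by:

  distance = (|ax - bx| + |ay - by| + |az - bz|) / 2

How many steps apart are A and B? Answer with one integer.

|ax - bx| = |-6 - (-3)| = 3
|ay - by| = |2 - (-10)| = 12
|az - bz| = |4 - 13| = 9
distance = (3 + 12 + 9) / 2 = 24 / 2 = 12

Answer: 12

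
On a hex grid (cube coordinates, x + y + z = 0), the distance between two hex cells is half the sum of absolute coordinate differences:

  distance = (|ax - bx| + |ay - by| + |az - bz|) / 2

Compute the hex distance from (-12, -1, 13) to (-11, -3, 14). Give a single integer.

|ax - bx| = |-12 - (-11)| = 1
|ay - by| = |-1 - (-3)| = 2
|az - bz| = |13 - 14| = 1
distance = (1 + 2 + 1) / 2 = 4 / 2 = 2

Answer: 2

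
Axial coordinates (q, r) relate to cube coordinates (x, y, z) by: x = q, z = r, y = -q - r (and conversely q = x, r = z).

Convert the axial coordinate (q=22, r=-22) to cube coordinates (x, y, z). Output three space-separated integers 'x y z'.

x = q = 22
z = r = -22
y = -x - z = -(22) - (-22) = 0

Answer: 22 0 -22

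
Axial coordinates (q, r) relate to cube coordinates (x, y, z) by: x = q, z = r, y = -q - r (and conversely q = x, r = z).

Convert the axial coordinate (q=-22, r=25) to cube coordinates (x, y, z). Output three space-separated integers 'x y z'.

x = q = -22
z = r = 25
y = -x - z = -(-22) - (25) = -3

Answer: -22 -3 25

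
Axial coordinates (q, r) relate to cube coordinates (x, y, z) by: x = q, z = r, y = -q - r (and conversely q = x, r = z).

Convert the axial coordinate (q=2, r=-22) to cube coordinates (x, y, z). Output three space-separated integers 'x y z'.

Answer: 2 20 -22

Derivation:
x = q = 2
z = r = -22
y = -x - z = -(2) - (-22) = 20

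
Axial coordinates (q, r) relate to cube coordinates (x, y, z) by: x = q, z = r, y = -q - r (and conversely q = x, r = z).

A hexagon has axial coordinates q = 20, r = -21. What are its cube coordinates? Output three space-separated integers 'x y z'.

x = q = 20
z = r = -21
y = -x - z = -(20) - (-21) = 1

Answer: 20 1 -21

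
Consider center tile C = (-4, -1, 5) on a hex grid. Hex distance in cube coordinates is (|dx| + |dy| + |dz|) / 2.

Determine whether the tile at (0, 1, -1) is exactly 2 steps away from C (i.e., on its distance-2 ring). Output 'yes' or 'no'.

Answer: no

Derivation:
|px - cx| = |0 - (-4)| = 4
|py - cy| = |1 - (-1)| = 2
|pz - cz| = |-1 - 5| = 6
distance = (4+2+6)/2 = 12/2 = 6
radius = 2; distance != radius -> no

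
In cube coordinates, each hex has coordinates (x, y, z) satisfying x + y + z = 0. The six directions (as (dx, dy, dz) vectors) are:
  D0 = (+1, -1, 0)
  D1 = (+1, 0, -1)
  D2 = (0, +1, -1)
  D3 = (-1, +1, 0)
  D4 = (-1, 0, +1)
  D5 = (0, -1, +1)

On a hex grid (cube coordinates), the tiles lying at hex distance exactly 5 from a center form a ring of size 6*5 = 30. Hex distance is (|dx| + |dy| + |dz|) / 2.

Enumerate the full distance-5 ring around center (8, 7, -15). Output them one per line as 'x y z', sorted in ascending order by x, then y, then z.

Answer: 3 7 -10
3 8 -11
3 9 -12
3 10 -13
3 11 -14
3 12 -15
4 6 -10
4 12 -16
5 5 -10
5 12 -17
6 4 -10
6 12 -18
7 3 -10
7 12 -19
8 2 -10
8 12 -20
9 2 -11
9 11 -20
10 2 -12
10 10 -20
11 2 -13
11 9 -20
12 2 -14
12 8 -20
13 2 -15
13 3 -16
13 4 -17
13 5 -18
13 6 -19
13 7 -20

Derivation:
Walk ring at distance 5 from (8, 7, -15):
Start at center + D4*5 = (3, 7, -10)
  hex 0: (3, 7, -10)
  hex 1: (4, 6, -10)
  hex 2: (5, 5, -10)
  hex 3: (6, 4, -10)
  hex 4: (7, 3, -10)
  hex 5: (8, 2, -10)
  hex 6: (9, 2, -11)
  hex 7: (10, 2, -12)
  hex 8: (11, 2, -13)
  hex 9: (12, 2, -14)
  hex 10: (13, 2, -15)
  hex 11: (13, 3, -16)
  hex 12: (13, 4, -17)
  hex 13: (13, 5, -18)
  hex 14: (13, 6, -19)
  hex 15: (13, 7, -20)
  hex 16: (12, 8, -20)
  hex 17: (11, 9, -20)
  hex 18: (10, 10, -20)
  hex 19: (9, 11, -20)
  hex 20: (8, 12, -20)
  hex 21: (7, 12, -19)
  hex 22: (6, 12, -18)
  hex 23: (5, 12, -17)
  hex 24: (4, 12, -16)
  hex 25: (3, 12, -15)
  hex 26: (3, 11, -14)
  hex 27: (3, 10, -13)
  hex 28: (3, 9, -12)
  hex 29: (3, 8, -11)
Sorted: 30 hexes.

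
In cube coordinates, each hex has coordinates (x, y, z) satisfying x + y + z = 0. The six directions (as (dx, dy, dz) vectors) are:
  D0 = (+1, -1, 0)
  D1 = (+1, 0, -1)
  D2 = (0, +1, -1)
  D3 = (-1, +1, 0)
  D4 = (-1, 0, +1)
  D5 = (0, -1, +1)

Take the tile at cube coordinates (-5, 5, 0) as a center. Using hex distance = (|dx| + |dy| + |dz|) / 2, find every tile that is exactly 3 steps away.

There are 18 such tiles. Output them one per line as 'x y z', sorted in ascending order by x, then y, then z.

Walk ring at distance 3 from (-5, 5, 0):
Start at center + D4*3 = (-8, 5, 3)
  hex 0: (-8, 5, 3)
  hex 1: (-7, 4, 3)
  hex 2: (-6, 3, 3)
  hex 3: (-5, 2, 3)
  hex 4: (-4, 2, 2)
  hex 5: (-3, 2, 1)
  hex 6: (-2, 2, 0)
  hex 7: (-2, 3, -1)
  hex 8: (-2, 4, -2)
  hex 9: (-2, 5, -3)
  hex 10: (-3, 6, -3)
  hex 11: (-4, 7, -3)
  hex 12: (-5, 8, -3)
  hex 13: (-6, 8, -2)
  hex 14: (-7, 8, -1)
  hex 15: (-8, 8, 0)
  hex 16: (-8, 7, 1)
  hex 17: (-8, 6, 2)
Sorted: 18 hexes.

Answer: -8 5 3
-8 6 2
-8 7 1
-8 8 0
-7 4 3
-7 8 -1
-6 3 3
-6 8 -2
-5 2 3
-5 8 -3
-4 2 2
-4 7 -3
-3 2 1
-3 6 -3
-2 2 0
-2 3 -1
-2 4 -2
-2 5 -3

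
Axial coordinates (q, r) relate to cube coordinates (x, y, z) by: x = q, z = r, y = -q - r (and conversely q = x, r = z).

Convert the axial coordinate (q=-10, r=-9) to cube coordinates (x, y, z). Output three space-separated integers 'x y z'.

Answer: -10 19 -9

Derivation:
x = q = -10
z = r = -9
y = -x - z = -(-10) - (-9) = 19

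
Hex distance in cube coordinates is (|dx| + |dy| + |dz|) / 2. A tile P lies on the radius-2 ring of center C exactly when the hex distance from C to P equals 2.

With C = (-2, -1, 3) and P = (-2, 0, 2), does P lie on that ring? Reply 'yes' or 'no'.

|px - cx| = |-2 - (-2)| = 0
|py - cy| = |0 - (-1)| = 1
|pz - cz| = |2 - 3| = 1
distance = (0+1+1)/2 = 2/2 = 1
radius = 2; distance != radius -> no

Answer: no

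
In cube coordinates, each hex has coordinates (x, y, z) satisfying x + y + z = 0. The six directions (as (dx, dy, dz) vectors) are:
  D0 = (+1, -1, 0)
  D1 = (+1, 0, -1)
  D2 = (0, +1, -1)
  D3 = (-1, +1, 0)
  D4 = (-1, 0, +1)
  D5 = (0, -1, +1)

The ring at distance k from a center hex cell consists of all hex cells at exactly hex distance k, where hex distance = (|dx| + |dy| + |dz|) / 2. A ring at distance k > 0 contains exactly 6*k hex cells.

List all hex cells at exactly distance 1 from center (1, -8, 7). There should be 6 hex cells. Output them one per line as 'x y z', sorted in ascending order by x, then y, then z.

Answer: 0 -8 8
0 -7 7
1 -9 8
1 -7 6
2 -9 7
2 -8 6

Derivation:
Walk ring at distance 1 from (1, -8, 7):
Start at center + D4*1 = (0, -8, 8)
  hex 0: (0, -8, 8)
  hex 1: (1, -9, 8)
  hex 2: (2, -9, 7)
  hex 3: (2, -8, 6)
  hex 4: (1, -7, 6)
  hex 5: (0, -7, 7)
Sorted: 6 hexes.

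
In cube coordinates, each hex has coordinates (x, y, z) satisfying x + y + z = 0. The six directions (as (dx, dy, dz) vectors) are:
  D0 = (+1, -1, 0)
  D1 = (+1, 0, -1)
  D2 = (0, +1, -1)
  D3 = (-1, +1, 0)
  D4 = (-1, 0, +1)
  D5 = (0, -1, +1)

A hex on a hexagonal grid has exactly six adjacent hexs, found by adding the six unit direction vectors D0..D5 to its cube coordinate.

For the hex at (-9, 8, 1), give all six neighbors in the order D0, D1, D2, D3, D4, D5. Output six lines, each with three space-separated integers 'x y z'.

Answer: -8 7 1
-8 8 0
-9 9 0
-10 9 1
-10 8 2
-9 7 2

Derivation:
Center: (-9, 8, 1). Add each direction:
  D0: (-9, 8, 1) + (1, -1, 0) = (-8, 7, 1)
  D1: (-9, 8, 1) + (1, 0, -1) = (-8, 8, 0)
  D2: (-9, 8, 1) + (0, 1, -1) = (-9, 9, 0)
  D3: (-9, 8, 1) + (-1, 1, 0) = (-10, 9, 1)
  D4: (-9, 8, 1) + (-1, 0, 1) = (-10, 8, 2)
  D5: (-9, 8, 1) + (0, -1, 1) = (-9, 7, 2)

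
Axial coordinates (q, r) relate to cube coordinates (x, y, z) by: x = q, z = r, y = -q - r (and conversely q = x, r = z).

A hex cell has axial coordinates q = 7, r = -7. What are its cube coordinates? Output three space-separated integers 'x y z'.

Answer: 7 0 -7

Derivation:
x = q = 7
z = r = -7
y = -x - z = -(7) - (-7) = 0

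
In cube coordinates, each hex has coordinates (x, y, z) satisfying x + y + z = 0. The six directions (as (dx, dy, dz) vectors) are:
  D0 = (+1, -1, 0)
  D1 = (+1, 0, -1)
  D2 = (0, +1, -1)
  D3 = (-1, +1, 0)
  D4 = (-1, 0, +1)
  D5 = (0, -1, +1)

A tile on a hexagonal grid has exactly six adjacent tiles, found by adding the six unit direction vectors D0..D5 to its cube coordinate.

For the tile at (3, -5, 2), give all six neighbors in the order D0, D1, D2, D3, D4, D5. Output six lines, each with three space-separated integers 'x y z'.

Center: (3, -5, 2). Add each direction:
  D0: (3, -5, 2) + (1, -1, 0) = (4, -6, 2)
  D1: (3, -5, 2) + (1, 0, -1) = (4, -5, 1)
  D2: (3, -5, 2) + (0, 1, -1) = (3, -4, 1)
  D3: (3, -5, 2) + (-1, 1, 0) = (2, -4, 2)
  D4: (3, -5, 2) + (-1, 0, 1) = (2, -5, 3)
  D5: (3, -5, 2) + (0, -1, 1) = (3, -6, 3)

Answer: 4 -6 2
4 -5 1
3 -4 1
2 -4 2
2 -5 3
3 -6 3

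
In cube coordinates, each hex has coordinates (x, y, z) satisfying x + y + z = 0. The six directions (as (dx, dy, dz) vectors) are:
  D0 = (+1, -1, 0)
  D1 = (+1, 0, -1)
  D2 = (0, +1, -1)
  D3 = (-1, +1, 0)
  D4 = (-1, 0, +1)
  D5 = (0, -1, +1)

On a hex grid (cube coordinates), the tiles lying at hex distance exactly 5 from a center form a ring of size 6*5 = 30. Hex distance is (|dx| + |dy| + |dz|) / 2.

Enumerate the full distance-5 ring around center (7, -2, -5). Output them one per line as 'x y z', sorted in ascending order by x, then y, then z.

Answer: 2 -2 0
2 -1 -1
2 0 -2
2 1 -3
2 2 -4
2 3 -5
3 -3 0
3 3 -6
4 -4 0
4 3 -7
5 -5 0
5 3 -8
6 -6 0
6 3 -9
7 -7 0
7 3 -10
8 -7 -1
8 2 -10
9 -7 -2
9 1 -10
10 -7 -3
10 0 -10
11 -7 -4
11 -1 -10
12 -7 -5
12 -6 -6
12 -5 -7
12 -4 -8
12 -3 -9
12 -2 -10

Derivation:
Walk ring at distance 5 from (7, -2, -5):
Start at center + D4*5 = (2, -2, 0)
  hex 0: (2, -2, 0)
  hex 1: (3, -3, 0)
  hex 2: (4, -4, 0)
  hex 3: (5, -5, 0)
  hex 4: (6, -6, 0)
  hex 5: (7, -7, 0)
  hex 6: (8, -7, -1)
  hex 7: (9, -7, -2)
  hex 8: (10, -7, -3)
  hex 9: (11, -7, -4)
  hex 10: (12, -7, -5)
  hex 11: (12, -6, -6)
  hex 12: (12, -5, -7)
  hex 13: (12, -4, -8)
  hex 14: (12, -3, -9)
  hex 15: (12, -2, -10)
  hex 16: (11, -1, -10)
  hex 17: (10, 0, -10)
  hex 18: (9, 1, -10)
  hex 19: (8, 2, -10)
  hex 20: (7, 3, -10)
  hex 21: (6, 3, -9)
  hex 22: (5, 3, -8)
  hex 23: (4, 3, -7)
  hex 24: (3, 3, -6)
  hex 25: (2, 3, -5)
  hex 26: (2, 2, -4)
  hex 27: (2, 1, -3)
  hex 28: (2, 0, -2)
  hex 29: (2, -1, -1)
Sorted: 30 hexes.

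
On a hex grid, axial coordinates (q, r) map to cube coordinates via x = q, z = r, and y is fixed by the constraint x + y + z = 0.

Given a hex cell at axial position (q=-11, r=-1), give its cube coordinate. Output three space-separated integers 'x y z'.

Answer: -11 12 -1

Derivation:
x = q = -11
z = r = -1
y = -x - z = -(-11) - (-1) = 12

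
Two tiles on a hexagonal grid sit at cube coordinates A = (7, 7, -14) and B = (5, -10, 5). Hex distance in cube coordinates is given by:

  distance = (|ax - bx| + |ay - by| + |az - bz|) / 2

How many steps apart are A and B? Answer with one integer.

|ax - bx| = |7 - 5| = 2
|ay - by| = |7 - (-10)| = 17
|az - bz| = |-14 - 5| = 19
distance = (2 + 17 + 19) / 2 = 38 / 2 = 19

Answer: 19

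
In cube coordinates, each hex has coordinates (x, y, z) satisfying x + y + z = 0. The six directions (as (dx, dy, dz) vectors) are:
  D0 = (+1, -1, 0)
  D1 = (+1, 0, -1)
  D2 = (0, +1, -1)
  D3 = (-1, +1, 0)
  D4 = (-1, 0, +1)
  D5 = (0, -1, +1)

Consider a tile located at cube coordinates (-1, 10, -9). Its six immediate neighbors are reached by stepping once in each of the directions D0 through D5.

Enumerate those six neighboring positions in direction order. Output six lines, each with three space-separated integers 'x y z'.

Answer: 0 9 -9
0 10 -10
-1 11 -10
-2 11 -9
-2 10 -8
-1 9 -8

Derivation:
Center: (-1, 10, -9). Add each direction:
  D0: (-1, 10, -9) + (1, -1, 0) = (0, 9, -9)
  D1: (-1, 10, -9) + (1, 0, -1) = (0, 10, -10)
  D2: (-1, 10, -9) + (0, 1, -1) = (-1, 11, -10)
  D3: (-1, 10, -9) + (-1, 1, 0) = (-2, 11, -9)
  D4: (-1, 10, -9) + (-1, 0, 1) = (-2, 10, -8)
  D5: (-1, 10, -9) + (0, -1, 1) = (-1, 9, -8)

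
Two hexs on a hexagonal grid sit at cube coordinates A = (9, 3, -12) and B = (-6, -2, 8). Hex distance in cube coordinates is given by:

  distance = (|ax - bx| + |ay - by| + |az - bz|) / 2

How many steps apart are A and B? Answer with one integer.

Answer: 20

Derivation:
|ax - bx| = |9 - (-6)| = 15
|ay - by| = |3 - (-2)| = 5
|az - bz| = |-12 - 8| = 20
distance = (15 + 5 + 20) / 2 = 40 / 2 = 20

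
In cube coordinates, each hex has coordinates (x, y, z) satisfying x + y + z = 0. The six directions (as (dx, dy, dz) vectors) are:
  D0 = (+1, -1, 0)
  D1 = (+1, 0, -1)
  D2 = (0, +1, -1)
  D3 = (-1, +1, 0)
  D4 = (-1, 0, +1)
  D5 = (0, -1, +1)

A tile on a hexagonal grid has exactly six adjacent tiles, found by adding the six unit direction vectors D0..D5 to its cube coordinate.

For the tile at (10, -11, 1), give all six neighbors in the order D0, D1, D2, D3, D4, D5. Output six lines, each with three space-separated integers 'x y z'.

Answer: 11 -12 1
11 -11 0
10 -10 0
9 -10 1
9 -11 2
10 -12 2

Derivation:
Center: (10, -11, 1). Add each direction:
  D0: (10, -11, 1) + (1, -1, 0) = (11, -12, 1)
  D1: (10, -11, 1) + (1, 0, -1) = (11, -11, 0)
  D2: (10, -11, 1) + (0, 1, -1) = (10, -10, 0)
  D3: (10, -11, 1) + (-1, 1, 0) = (9, -10, 1)
  D4: (10, -11, 1) + (-1, 0, 1) = (9, -11, 2)
  D5: (10, -11, 1) + (0, -1, 1) = (10, -12, 2)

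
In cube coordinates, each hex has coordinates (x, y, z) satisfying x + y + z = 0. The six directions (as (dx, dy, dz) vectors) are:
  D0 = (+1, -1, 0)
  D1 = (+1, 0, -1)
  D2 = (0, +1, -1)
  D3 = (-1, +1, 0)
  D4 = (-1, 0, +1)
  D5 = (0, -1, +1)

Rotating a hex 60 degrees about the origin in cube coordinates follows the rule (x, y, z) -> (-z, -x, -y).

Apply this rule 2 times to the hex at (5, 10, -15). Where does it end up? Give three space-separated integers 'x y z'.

Answer: 10 -15 5

Derivation:
Start: (5, 10, -15)
Step 1: (5, 10, -15) -> (-(-15), -(5), -(10)) = (15, -5, -10)
Step 2: (15, -5, -10) -> (-(-10), -(15), -(-5)) = (10, -15, 5)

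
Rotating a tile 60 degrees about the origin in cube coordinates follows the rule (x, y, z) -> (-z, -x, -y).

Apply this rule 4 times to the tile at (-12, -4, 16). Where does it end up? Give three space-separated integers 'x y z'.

Answer: 16 -12 -4

Derivation:
Start: (-12, -4, 16)
Step 1: (-12, -4, 16) -> (-(16), -(-12), -(-4)) = (-16, 12, 4)
Step 2: (-16, 12, 4) -> (-(4), -(-16), -(12)) = (-4, 16, -12)
Step 3: (-4, 16, -12) -> (-(-12), -(-4), -(16)) = (12, 4, -16)
Step 4: (12, 4, -16) -> (-(-16), -(12), -(4)) = (16, -12, -4)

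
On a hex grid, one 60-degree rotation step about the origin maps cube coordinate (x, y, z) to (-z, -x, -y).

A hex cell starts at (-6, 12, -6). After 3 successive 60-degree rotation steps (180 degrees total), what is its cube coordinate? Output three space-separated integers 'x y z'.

Start: (-6, 12, -6)
Step 1: (-6, 12, -6) -> (-(-6), -(-6), -(12)) = (6, 6, -12)
Step 2: (6, 6, -12) -> (-(-12), -(6), -(6)) = (12, -6, -6)
Step 3: (12, -6, -6) -> (-(-6), -(12), -(-6)) = (6, -12, 6)

Answer: 6 -12 6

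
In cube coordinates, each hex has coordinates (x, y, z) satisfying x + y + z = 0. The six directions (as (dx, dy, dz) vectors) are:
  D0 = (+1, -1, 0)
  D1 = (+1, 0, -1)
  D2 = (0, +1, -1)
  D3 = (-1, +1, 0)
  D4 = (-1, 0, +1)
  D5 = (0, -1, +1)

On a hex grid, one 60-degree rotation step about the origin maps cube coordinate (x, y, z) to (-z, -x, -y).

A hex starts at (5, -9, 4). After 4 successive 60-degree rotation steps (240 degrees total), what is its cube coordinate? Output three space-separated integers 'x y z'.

Answer: 4 5 -9

Derivation:
Start: (5, -9, 4)
Step 1: (5, -9, 4) -> (-(4), -(5), -(-9)) = (-4, -5, 9)
Step 2: (-4, -5, 9) -> (-(9), -(-4), -(-5)) = (-9, 4, 5)
Step 3: (-9, 4, 5) -> (-(5), -(-9), -(4)) = (-5, 9, -4)
Step 4: (-5, 9, -4) -> (-(-4), -(-5), -(9)) = (4, 5, -9)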